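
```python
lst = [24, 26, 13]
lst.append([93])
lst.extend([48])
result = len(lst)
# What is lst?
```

After line 1: lst = [24, 26, 13]
After line 2 (append adds [93] as single element): lst = [24, 26, 13, [93]]
After line 3 (extend unpacks [48], adds 48): lst = [24, 26, 13, [93], 48]
After line 4: result = len(lst) = 5

[24, 26, 13, [93], 48]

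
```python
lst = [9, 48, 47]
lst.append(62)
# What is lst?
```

[9, 48, 47, 62]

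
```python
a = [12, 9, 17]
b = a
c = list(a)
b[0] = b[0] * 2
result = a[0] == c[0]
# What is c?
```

After line 1: a = [12, 9, 17]
After line 2 (b = a, alias): a = [12, 9, 17], b = [12, 9, 17]
After line 3 (c = list(a) is a copy, new object): c = [12, 9, 17]
After line 4 (b[0] = 12 * 2 = 24; mutates shared a/b): a = b = [24, 9, 17], c = [12, 9, 17]
After line 5 (a[0] = 24, c[0] = 12; result = False)

[12, 9, 17]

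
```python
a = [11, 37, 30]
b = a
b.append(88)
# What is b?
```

After line 1: a = [11, 37, 30]
After line 2 (b = a is an alias, same object): a = [11, 37, 30], b = [11, 37, 30]
After line 3 (b.append mutates the shared list): a = [11, 37, 30, 88], b = [11, 37, 30, 88]

[11, 37, 30, 88]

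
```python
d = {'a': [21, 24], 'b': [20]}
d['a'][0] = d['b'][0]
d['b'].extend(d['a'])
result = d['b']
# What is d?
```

After line 1: d = {'a': [21, 24], 'b': [20]}
After line 2 (a[0] = b[0] = 20): d = {'a': [20, 24], 'b': [20]}
After line 3 (b.extend(a) appends [20, 24]): d = {'a': [20, 24], 'b': [20, 20, 24]}
After line 4: result = d['b'] = [20, 20, 24]

{'a': [20, 24], 'b': [20, 20, 24]}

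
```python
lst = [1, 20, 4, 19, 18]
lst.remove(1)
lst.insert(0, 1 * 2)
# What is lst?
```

After line 1: lst = [1, 20, 4, 19, 18]
After line 2 (remove first 1): lst = [20, 4, 19, 18]
After line 3 (insert 2 at index 0): lst = [2, 20, 4, 19, 18]

[2, 20, 4, 19, 18]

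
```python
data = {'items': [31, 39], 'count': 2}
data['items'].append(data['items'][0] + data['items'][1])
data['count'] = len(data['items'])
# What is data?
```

After line 1: data = {'items': [31, 39], 'count': 2}
After line 2 (append 31 + 39 = 70): data = {'items': [31, 39, 70], 'count': 2}
After line 3 (count = len(items) = 3): data = {'items': [31, 39, 70], 'count': 3}

{'items': [31, 39, 70], 'count': 3}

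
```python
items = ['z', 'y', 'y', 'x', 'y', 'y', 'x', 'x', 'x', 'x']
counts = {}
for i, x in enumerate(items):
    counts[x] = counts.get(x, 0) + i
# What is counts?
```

Initial: counts = {}, items = ['z', 'y', 'y', 'x', 'y', 'y', 'x', 'x', 'x', 'x']
i=0, x='z': counts = {'z': 0}
i=1, x='y': counts = {'z': 0, 'y': 1}
i=2, x='y': counts = {'z': 0, 'y': 3}
i=3, x='x': counts = {'z': 0, 'y': 3, 'x': 3}
i=4, x='y': counts = {'z': 0, 'y': 7, 'x': 3}
i=5, x='y': counts = {'z': 0, 'y': 12, 'x': 3}
i=6, x='x': counts = {'z': 0, 'y': 12, 'x': 9}
i=7, x='x': counts = {'z': 0, 'y': 12, 'x': 16}
i=8, x='x': counts = {'z': 0, 'y': 12, 'x': 24}
i=9, x='x': counts = {'z': 0, 'y': 12, 'x': 33}

{'z': 0, 'y': 12, 'x': 33}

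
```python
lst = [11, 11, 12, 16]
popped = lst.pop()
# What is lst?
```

[11, 11, 12]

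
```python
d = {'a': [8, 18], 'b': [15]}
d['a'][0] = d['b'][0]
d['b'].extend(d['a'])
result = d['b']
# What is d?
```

After line 1: d = {'a': [8, 18], 'b': [15]}
After line 2 (a[0] = b[0] = 15): d = {'a': [15, 18], 'b': [15]}
After line 3 (b.extend(a) appends [15, 18]): d = {'a': [15, 18], 'b': [15, 15, 18]}
After line 4: result = d['b'] = [15, 15, 18]

{'a': [15, 18], 'b': [15, 15, 18]}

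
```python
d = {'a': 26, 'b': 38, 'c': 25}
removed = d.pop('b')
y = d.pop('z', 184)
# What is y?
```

After line 1: d = {'a': 26, 'b': 38, 'c': 25}
After line 2 (pop 'b' returns 38): d = {'a': 26, 'c': 25}, removed = 38
After line 3 (pop 'z' missing, returns default 184): d = {'a': 26, 'c': 25}, y = 184

184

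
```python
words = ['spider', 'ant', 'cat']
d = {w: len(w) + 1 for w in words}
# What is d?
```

{'spider': 7, 'ant': 4, 'cat': 4}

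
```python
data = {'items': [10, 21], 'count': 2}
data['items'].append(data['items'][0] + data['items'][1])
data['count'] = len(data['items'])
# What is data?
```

After line 1: data = {'items': [10, 21], 'count': 2}
After line 2 (append 10 + 21 = 31): data = {'items': [10, 21, 31], 'count': 2}
After line 3 (count = len(items) = 3): data = {'items': [10, 21, 31], 'count': 3}

{'items': [10, 21, 31], 'count': 3}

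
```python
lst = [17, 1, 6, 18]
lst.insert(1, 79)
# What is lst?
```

[17, 79, 1, 6, 18]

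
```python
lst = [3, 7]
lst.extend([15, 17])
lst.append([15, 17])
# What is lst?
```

After line 1: lst = [3, 7]
After line 2 (extend unpacks [15, 17]): lst = [3, 7, 15, 17]
After line 3 (append adds [15, 17] as single element): lst = [3, 7, 15, 17, [15, 17]]

[3, 7, 15, 17, [15, 17]]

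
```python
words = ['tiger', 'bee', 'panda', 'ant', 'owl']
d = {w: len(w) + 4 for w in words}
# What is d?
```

{'tiger': 9, 'bee': 7, 'panda': 9, 'ant': 7, 'owl': 7}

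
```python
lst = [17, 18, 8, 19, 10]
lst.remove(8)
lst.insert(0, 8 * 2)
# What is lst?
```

After line 1: lst = [17, 18, 8, 19, 10]
After line 2 (remove first 8): lst = [17, 18, 19, 10]
After line 3 (insert 16 at index 0): lst = [16, 17, 18, 19, 10]

[16, 17, 18, 19, 10]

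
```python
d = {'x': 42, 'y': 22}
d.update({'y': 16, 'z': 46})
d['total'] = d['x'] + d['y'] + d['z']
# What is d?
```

After line 1: d = {'x': 42, 'y': 22}
After line 2 (y overwritten, z added): d = {'x': 42, 'y': 16, 'z': 46}
After line 3 (total = 42 + 16 + 46 = 104): d = {'x': 42, 'y': 16, 'z': 46, 'total': 104}

{'x': 42, 'y': 16, 'z': 46, 'total': 104}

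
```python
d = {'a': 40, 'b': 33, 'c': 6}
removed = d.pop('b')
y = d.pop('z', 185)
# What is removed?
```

After line 1: d = {'a': 40, 'b': 33, 'c': 6}
After line 2 (pop 'b' returns 33): d = {'a': 40, 'c': 6}, removed = 33
After line 3 (pop 'z' missing, returns default 185): d = {'a': 40, 'c': 6}, y = 185

33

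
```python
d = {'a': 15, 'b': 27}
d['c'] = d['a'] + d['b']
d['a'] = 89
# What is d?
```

After line 1: d = {'a': 15, 'b': 27}
After line 2 (d['c'] = 15 + 27): d = {'a': 15, 'b': 27, 'c': 42}
After line 3: d = {'a': 89, 'b': 27, 'c': 42}

{'a': 89, 'b': 27, 'c': 42}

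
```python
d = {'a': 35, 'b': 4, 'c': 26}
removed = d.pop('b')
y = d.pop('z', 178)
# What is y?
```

After line 1: d = {'a': 35, 'b': 4, 'c': 26}
After line 2 (pop 'b' returns 4): d = {'a': 35, 'c': 26}, removed = 4
After line 3 (pop 'z' missing, returns default 178): d = {'a': 35, 'c': 26}, y = 178

178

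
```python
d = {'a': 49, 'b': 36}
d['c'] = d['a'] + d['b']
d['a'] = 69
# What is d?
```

After line 1: d = {'a': 49, 'b': 36}
After line 2 (d['c'] = 49 + 36): d = {'a': 49, 'b': 36, 'c': 85}
After line 3: d = {'a': 69, 'b': 36, 'c': 85}

{'a': 69, 'b': 36, 'c': 85}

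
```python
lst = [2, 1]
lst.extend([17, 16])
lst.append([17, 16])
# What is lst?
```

After line 1: lst = [2, 1]
After line 2 (extend unpacks [17, 16]): lst = [2, 1, 17, 16]
After line 3 (append adds [17, 16] as single element): lst = [2, 1, 17, 16, [17, 16]]

[2, 1, 17, 16, [17, 16]]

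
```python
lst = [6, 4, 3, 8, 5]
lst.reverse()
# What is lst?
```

[5, 8, 3, 4, 6]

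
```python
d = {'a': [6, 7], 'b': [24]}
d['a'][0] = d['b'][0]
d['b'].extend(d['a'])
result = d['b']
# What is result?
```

After line 1: d = {'a': [6, 7], 'b': [24]}
After line 2 (a[0] = b[0] = 24): d = {'a': [24, 7], 'b': [24]}
After line 3 (b.extend(a) appends [24, 7]): d = {'a': [24, 7], 'b': [24, 24, 7]}
After line 4: result = d['b'] = [24, 24, 7]

[24, 24, 7]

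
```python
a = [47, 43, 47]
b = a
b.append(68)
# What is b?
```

After line 1: a = [47, 43, 47]
After line 2 (b = a is an alias, same object): a = [47, 43, 47], b = [47, 43, 47]
After line 3 (b.append mutates the shared list): a = [47, 43, 47, 68], b = [47, 43, 47, 68]

[47, 43, 47, 68]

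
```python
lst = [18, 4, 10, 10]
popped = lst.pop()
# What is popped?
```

10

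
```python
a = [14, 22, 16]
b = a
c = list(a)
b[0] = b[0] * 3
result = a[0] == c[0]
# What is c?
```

After line 1: a = [14, 22, 16]
After line 2 (b = a, alias): a = [14, 22, 16], b = [14, 22, 16]
After line 3 (c = list(a) is a copy, new object): c = [14, 22, 16]
After line 4 (b[0] = 14 * 3 = 42; mutates shared a/b): a = b = [42, 22, 16], c = [14, 22, 16]
After line 5 (a[0] = 42, c[0] = 14; result = False)

[14, 22, 16]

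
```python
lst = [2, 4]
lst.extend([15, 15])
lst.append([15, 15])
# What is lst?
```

After line 1: lst = [2, 4]
After line 2 (extend unpacks [15, 15]): lst = [2, 4, 15, 15]
After line 3 (append adds [15, 15] as single element): lst = [2, 4, 15, 15, [15, 15]]

[2, 4, 15, 15, [15, 15]]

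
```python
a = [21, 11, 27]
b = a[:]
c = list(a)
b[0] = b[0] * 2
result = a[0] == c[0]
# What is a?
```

After line 1: a = [21, 11, 27]
After line 2 (b = a[:], copy): a = [21, 11, 27], b = [21, 11, 27]
After line 3 (c = list(a) is a copy, new object): c = [21, 11, 27]
After line 4 (b[0] = 21 * 2 = 42; only b mutates (copy)): a = [21, 11, 27], b = [42, 11, 27], c = [21, 11, 27]
After line 5 (a[0] = 21, c[0] = 21; result = True)

[21, 11, 27]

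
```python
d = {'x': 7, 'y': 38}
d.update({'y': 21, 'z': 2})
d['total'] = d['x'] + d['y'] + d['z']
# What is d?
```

After line 1: d = {'x': 7, 'y': 38}
After line 2 (y overwritten, z added): d = {'x': 7, 'y': 21, 'z': 2}
After line 3 (total = 7 + 21 + 2 = 30): d = {'x': 7, 'y': 21, 'z': 2, 'total': 30}

{'x': 7, 'y': 21, 'z': 2, 'total': 30}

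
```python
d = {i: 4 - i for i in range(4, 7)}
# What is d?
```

{4: 0, 5: -1, 6: -2}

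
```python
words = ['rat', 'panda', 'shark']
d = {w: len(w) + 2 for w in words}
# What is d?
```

{'rat': 5, 'panda': 7, 'shark': 7}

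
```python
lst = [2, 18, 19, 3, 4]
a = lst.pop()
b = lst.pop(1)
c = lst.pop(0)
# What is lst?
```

After line 1: lst = [2, 18, 19, 3, 4]
After line 2 (pop() -> a = 4): lst = [2, 18, 19, 3]
After line 3 (pop(1) -> b = 18): lst = [2, 19, 3]
After line 4 (pop(0) -> c = 2): lst = [19, 3]

[19, 3]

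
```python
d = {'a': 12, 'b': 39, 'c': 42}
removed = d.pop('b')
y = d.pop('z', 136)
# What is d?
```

After line 1: d = {'a': 12, 'b': 39, 'c': 42}
After line 2 (pop 'b' returns 39): d = {'a': 12, 'c': 42}, removed = 39
After line 3 (pop 'z' missing, returns default 136): d = {'a': 12, 'c': 42}, y = 136

{'a': 12, 'c': 42}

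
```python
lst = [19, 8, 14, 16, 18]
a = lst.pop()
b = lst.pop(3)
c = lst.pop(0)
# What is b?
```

After line 1: lst = [19, 8, 14, 16, 18]
After line 2 (pop() -> a = 18): lst = [19, 8, 14, 16]
After line 3 (pop(3) -> b = 16): lst = [19, 8, 14]
After line 4 (pop(0) -> c = 19): lst = [8, 14]

16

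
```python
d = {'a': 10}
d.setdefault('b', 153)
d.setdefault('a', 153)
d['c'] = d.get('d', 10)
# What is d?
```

After line 1: d = {'a': 10}
After line 2 (setdefault adds 'b'=153): d = {'a': 10, 'b': 153}
After line 3 (setdefault 'a' no-op, already exists): d = {'a': 10, 'b': 153}
After line 4 (get('d', 10) returns default since 'd' not in d): d = {'a': 10, 'b': 153, 'c': 10}

{'a': 10, 'b': 153, 'c': 10}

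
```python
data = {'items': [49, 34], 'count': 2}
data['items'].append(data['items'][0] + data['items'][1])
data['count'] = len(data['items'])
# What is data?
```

After line 1: data = {'items': [49, 34], 'count': 2}
After line 2 (append 49 + 34 = 83): data = {'items': [49, 34, 83], 'count': 2}
After line 3 (count = len(items) = 3): data = {'items': [49, 34, 83], 'count': 3}

{'items': [49, 34, 83], 'count': 3}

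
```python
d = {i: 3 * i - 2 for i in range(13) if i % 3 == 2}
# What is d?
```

{2: 4, 5: 13, 8: 22, 11: 31}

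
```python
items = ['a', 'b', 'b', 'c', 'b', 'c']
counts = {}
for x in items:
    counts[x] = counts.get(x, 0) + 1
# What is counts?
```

Initial: counts = {}, items = ['a', 'b', 'b', 'c', 'b', 'c']
See 'a': counts = {'a': 1}
See 'b': counts = {'a': 1, 'b': 1}
See 'b': counts = {'a': 1, 'b': 2}
See 'c': counts = {'a': 1, 'b': 2, 'c': 1}
See 'b': counts = {'a': 1, 'b': 3, 'c': 1}
See 'c': counts = {'a': 1, 'b': 3, 'c': 2}

{'a': 1, 'b': 3, 'c': 2}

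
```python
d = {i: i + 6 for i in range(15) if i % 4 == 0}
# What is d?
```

{0: 6, 4: 10, 8: 14, 12: 18}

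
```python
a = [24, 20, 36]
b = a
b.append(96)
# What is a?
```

After line 1: a = [24, 20, 36]
After line 2 (b = a is an alias, same object): a = [24, 20, 36], b = [24, 20, 36]
After line 3 (b.append mutates the shared list): a = [24, 20, 36, 96], b = [24, 20, 36, 96]

[24, 20, 36, 96]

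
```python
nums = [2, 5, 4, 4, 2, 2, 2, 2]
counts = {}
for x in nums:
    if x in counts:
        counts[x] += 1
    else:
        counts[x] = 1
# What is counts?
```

Initial: counts = {}, nums = [2, 5, 4, 4, 2, 2, 2, 2]
See 2: counts = {2: 1}
See 5: counts = {2: 1, 5: 1}
See 4: counts = {2: 1, 5: 1, 4: 1}
See 4: counts = {2: 1, 5: 1, 4: 2}
See 2: counts = {2: 2, 5: 1, 4: 2}
See 2: counts = {2: 3, 5: 1, 4: 2}
See 2: counts = {2: 4, 5: 1, 4: 2}
See 2: counts = {2: 5, 5: 1, 4: 2}

{2: 5, 5: 1, 4: 2}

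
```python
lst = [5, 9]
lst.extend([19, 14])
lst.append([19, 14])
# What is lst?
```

After line 1: lst = [5, 9]
After line 2 (extend unpacks [19, 14]): lst = [5, 9, 19, 14]
After line 3 (append adds [19, 14] as single element): lst = [5, 9, 19, 14, [19, 14]]

[5, 9, 19, 14, [19, 14]]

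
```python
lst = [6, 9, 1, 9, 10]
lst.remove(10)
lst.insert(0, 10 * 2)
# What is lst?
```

After line 1: lst = [6, 9, 1, 9, 10]
After line 2 (remove first 10): lst = [6, 9, 1, 9]
After line 3 (insert 20 at index 0): lst = [20, 6, 9, 1, 9]

[20, 6, 9, 1, 9]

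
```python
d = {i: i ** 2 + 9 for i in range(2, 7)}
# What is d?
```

{2: 13, 3: 18, 4: 25, 5: 34, 6: 45}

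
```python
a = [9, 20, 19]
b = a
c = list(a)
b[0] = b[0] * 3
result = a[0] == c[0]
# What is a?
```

After line 1: a = [9, 20, 19]
After line 2 (b = a, alias): a = [9, 20, 19], b = [9, 20, 19]
After line 3 (c = list(a) is a copy, new object): c = [9, 20, 19]
After line 4 (b[0] = 9 * 3 = 27; mutates shared a/b): a = b = [27, 20, 19], c = [9, 20, 19]
After line 5 (a[0] = 27, c[0] = 9; result = False)

[27, 20, 19]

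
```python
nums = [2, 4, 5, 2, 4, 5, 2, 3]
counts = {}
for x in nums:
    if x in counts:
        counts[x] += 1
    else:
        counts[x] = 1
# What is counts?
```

Initial: counts = {}, nums = [2, 4, 5, 2, 4, 5, 2, 3]
See 2: counts = {2: 1}
See 4: counts = {2: 1, 4: 1}
See 5: counts = {2: 1, 4: 1, 5: 1}
See 2: counts = {2: 2, 4: 1, 5: 1}
See 4: counts = {2: 2, 4: 2, 5: 1}
See 5: counts = {2: 2, 4: 2, 5: 2}
See 2: counts = {2: 3, 4: 2, 5: 2}
See 3: counts = {2: 3, 4: 2, 5: 2, 3: 1}

{2: 3, 4: 2, 5: 2, 3: 1}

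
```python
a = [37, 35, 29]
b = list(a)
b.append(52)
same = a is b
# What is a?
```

After line 1: a = [37, 35, 29]
After line 2 (b = list(a) is a shallow copy, new object): a = [37, 35, 29], b = [37, 35, 29]
After line 3 (append only mutates b): a = [37, 35, 29], b = [37, 35, 29, 52]
After line 4 (same = a is b; different objects -> False): same = False

[37, 35, 29]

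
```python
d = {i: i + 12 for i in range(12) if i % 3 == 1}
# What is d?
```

{1: 13, 4: 16, 7: 19, 10: 22}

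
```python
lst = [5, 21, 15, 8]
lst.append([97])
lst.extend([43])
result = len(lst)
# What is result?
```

After line 1: lst = [5, 21, 15, 8]
After line 2 (append adds [97] as single element): lst = [5, 21, 15, 8, [97]]
After line 3 (extend unpacks [43], adds 43): lst = [5, 21, 15, 8, [97], 43]
After line 4: result = len(lst) = 6

6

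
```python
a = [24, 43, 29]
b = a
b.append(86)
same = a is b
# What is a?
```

After line 1: a = [24, 43, 29]
After line 2 (b = a is an alias, same object): a = [24, 43, 29], b = [24, 43, 29]
After line 3 (b.append mutates the shared list): a = [24, 43, 29, 86], b = [24, 43, 29, 86]
After line 4 (same = a is b; same object -> True): same = True

[24, 43, 29, 86]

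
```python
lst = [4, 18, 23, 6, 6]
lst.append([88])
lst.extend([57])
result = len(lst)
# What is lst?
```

After line 1: lst = [4, 18, 23, 6, 6]
After line 2 (append adds [88] as single element): lst = [4, 18, 23, 6, 6, [88]]
After line 3 (extend unpacks [57], adds 57): lst = [4, 18, 23, 6, 6, [88], 57]
After line 4: result = len(lst) = 7

[4, 18, 23, 6, 6, [88], 57]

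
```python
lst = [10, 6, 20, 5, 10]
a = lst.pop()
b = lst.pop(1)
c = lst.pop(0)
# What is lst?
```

After line 1: lst = [10, 6, 20, 5, 10]
After line 2 (pop() -> a = 10): lst = [10, 6, 20, 5]
After line 3 (pop(1) -> b = 6): lst = [10, 20, 5]
After line 4 (pop(0) -> c = 10): lst = [20, 5]

[20, 5]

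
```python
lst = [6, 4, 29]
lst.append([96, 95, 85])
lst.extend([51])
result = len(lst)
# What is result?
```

After line 1: lst = [6, 4, 29]
After line 2 (append adds [96, 95, 85] as single element): lst = [6, 4, 29, [96, 95, 85]]
After line 3 (extend unpacks [51], adds 51): lst = [6, 4, 29, [96, 95, 85], 51]
After line 4: result = len(lst) = 5

5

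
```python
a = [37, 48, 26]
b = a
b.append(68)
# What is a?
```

After line 1: a = [37, 48, 26]
After line 2 (b = a is an alias, same object): a = [37, 48, 26], b = [37, 48, 26]
After line 3 (b.append mutates the shared list): a = [37, 48, 26, 68], b = [37, 48, 26, 68]

[37, 48, 26, 68]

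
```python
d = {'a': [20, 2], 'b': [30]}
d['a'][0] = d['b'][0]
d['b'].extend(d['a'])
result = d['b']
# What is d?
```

After line 1: d = {'a': [20, 2], 'b': [30]}
After line 2 (a[0] = b[0] = 30): d = {'a': [30, 2], 'b': [30]}
After line 3 (b.extend(a) appends [30, 2]): d = {'a': [30, 2], 'b': [30, 30, 2]}
After line 4: result = d['b'] = [30, 30, 2]

{'a': [30, 2], 'b': [30, 30, 2]}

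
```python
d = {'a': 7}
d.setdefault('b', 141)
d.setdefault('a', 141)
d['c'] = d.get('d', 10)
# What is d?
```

After line 1: d = {'a': 7}
After line 2 (setdefault adds 'b'=141): d = {'a': 7, 'b': 141}
After line 3 (setdefault 'a' no-op, already exists): d = {'a': 7, 'b': 141}
After line 4 (get('d', 10) returns default since 'd' not in d): d = {'a': 7, 'b': 141, 'c': 10}

{'a': 7, 'b': 141, 'c': 10}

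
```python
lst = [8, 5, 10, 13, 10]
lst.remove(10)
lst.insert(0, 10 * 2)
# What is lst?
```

After line 1: lst = [8, 5, 10, 13, 10]
After line 2 (remove first 10): lst = [8, 5, 13, 10]
After line 3 (insert 20 at index 0): lst = [20, 8, 5, 13, 10]

[20, 8, 5, 13, 10]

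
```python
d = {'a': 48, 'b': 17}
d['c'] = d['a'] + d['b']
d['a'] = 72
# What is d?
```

After line 1: d = {'a': 48, 'b': 17}
After line 2 (d['c'] = 48 + 17): d = {'a': 48, 'b': 17, 'c': 65}
After line 3: d = {'a': 72, 'b': 17, 'c': 65}

{'a': 72, 'b': 17, 'c': 65}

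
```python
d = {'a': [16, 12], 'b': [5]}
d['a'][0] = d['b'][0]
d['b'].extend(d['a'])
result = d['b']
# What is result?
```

After line 1: d = {'a': [16, 12], 'b': [5]}
After line 2 (a[0] = b[0] = 5): d = {'a': [5, 12], 'b': [5]}
After line 3 (b.extend(a) appends [5, 12]): d = {'a': [5, 12], 'b': [5, 5, 12]}
After line 4: result = d['b'] = [5, 5, 12]

[5, 5, 12]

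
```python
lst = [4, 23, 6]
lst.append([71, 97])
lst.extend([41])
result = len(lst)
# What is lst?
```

After line 1: lst = [4, 23, 6]
After line 2 (append adds [71, 97] as single element): lst = [4, 23, 6, [71, 97]]
After line 3 (extend unpacks [41], adds 41): lst = [4, 23, 6, [71, 97], 41]
After line 4: result = len(lst) = 5

[4, 23, 6, [71, 97], 41]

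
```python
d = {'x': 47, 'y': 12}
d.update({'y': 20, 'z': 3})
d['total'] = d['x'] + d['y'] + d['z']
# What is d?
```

After line 1: d = {'x': 47, 'y': 12}
After line 2 (y overwritten, z added): d = {'x': 47, 'y': 20, 'z': 3}
After line 3 (total = 47 + 20 + 3 = 70): d = {'x': 47, 'y': 20, 'z': 3, 'total': 70}

{'x': 47, 'y': 20, 'z': 3, 'total': 70}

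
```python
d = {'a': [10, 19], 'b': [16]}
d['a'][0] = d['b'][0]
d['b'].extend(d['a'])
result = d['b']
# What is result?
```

After line 1: d = {'a': [10, 19], 'b': [16]}
After line 2 (a[0] = b[0] = 16): d = {'a': [16, 19], 'b': [16]}
After line 3 (b.extend(a) appends [16, 19]): d = {'a': [16, 19], 'b': [16, 16, 19]}
After line 4: result = d['b'] = [16, 16, 19]

[16, 16, 19]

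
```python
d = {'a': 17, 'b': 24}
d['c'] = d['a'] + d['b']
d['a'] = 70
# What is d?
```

After line 1: d = {'a': 17, 'b': 24}
After line 2 (d['c'] = 17 + 24): d = {'a': 17, 'b': 24, 'c': 41}
After line 3: d = {'a': 70, 'b': 24, 'c': 41}

{'a': 70, 'b': 24, 'c': 41}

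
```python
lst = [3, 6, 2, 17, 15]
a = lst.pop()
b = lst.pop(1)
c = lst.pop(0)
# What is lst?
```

After line 1: lst = [3, 6, 2, 17, 15]
After line 2 (pop() -> a = 15): lst = [3, 6, 2, 17]
After line 3 (pop(1) -> b = 6): lst = [3, 2, 17]
After line 4 (pop(0) -> c = 3): lst = [2, 17]

[2, 17]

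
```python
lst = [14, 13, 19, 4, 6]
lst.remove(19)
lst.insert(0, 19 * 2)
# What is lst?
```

After line 1: lst = [14, 13, 19, 4, 6]
After line 2 (remove first 19): lst = [14, 13, 4, 6]
After line 3 (insert 38 at index 0): lst = [38, 14, 13, 4, 6]

[38, 14, 13, 4, 6]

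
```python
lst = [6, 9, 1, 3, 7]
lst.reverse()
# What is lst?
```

[7, 3, 1, 9, 6]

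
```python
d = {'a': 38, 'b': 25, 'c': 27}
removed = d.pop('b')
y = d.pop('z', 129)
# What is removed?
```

After line 1: d = {'a': 38, 'b': 25, 'c': 27}
After line 2 (pop 'b' returns 25): d = {'a': 38, 'c': 27}, removed = 25
After line 3 (pop 'z' missing, returns default 129): d = {'a': 38, 'c': 27}, y = 129

25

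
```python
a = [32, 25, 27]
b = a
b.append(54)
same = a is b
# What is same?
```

After line 1: a = [32, 25, 27]
After line 2 (b = a is an alias, same object): a = [32, 25, 27], b = [32, 25, 27]
After line 3 (b.append mutates the shared list): a = [32, 25, 27, 54], b = [32, 25, 27, 54]
After line 4 (same = a is b; same object -> True): same = True

True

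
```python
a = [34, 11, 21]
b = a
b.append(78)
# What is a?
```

After line 1: a = [34, 11, 21]
After line 2 (b = a is an alias, same object): a = [34, 11, 21], b = [34, 11, 21]
After line 3 (b.append mutates the shared list): a = [34, 11, 21, 78], b = [34, 11, 21, 78]

[34, 11, 21, 78]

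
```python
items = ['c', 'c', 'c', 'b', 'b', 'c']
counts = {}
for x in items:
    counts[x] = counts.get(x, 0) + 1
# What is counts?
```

Initial: counts = {}, items = ['c', 'c', 'c', 'b', 'b', 'c']
See 'c': counts = {'c': 1}
See 'c': counts = {'c': 2}
See 'c': counts = {'c': 3}
See 'b': counts = {'c': 3, 'b': 1}
See 'b': counts = {'c': 3, 'b': 2}
See 'c': counts = {'c': 4, 'b': 2}

{'c': 4, 'b': 2}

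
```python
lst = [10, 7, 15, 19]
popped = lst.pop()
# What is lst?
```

[10, 7, 15]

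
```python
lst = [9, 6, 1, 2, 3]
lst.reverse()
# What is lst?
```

[3, 2, 1, 6, 9]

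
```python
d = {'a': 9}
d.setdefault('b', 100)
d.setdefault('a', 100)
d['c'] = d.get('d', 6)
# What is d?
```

After line 1: d = {'a': 9}
After line 2 (setdefault adds 'b'=100): d = {'a': 9, 'b': 100}
After line 3 (setdefault 'a' no-op, already exists): d = {'a': 9, 'b': 100}
After line 4 (get('d', 6) returns default since 'd' not in d): d = {'a': 9, 'b': 100, 'c': 6}

{'a': 9, 'b': 100, 'c': 6}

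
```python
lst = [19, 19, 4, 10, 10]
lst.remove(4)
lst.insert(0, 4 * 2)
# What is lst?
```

After line 1: lst = [19, 19, 4, 10, 10]
After line 2 (remove first 4): lst = [19, 19, 10, 10]
After line 3 (insert 8 at index 0): lst = [8, 19, 19, 10, 10]

[8, 19, 19, 10, 10]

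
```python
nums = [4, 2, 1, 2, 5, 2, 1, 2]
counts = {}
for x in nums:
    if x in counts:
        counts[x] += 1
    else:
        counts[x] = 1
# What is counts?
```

Initial: counts = {}, nums = [4, 2, 1, 2, 5, 2, 1, 2]
See 4: counts = {4: 1}
See 2: counts = {4: 1, 2: 1}
See 1: counts = {4: 1, 2: 1, 1: 1}
See 2: counts = {4: 1, 2: 2, 1: 1}
See 5: counts = {4: 1, 2: 2, 1: 1, 5: 1}
See 2: counts = {4: 1, 2: 3, 1: 1, 5: 1}
See 1: counts = {4: 1, 2: 3, 1: 2, 5: 1}
See 2: counts = {4: 1, 2: 4, 1: 2, 5: 1}

{4: 1, 2: 4, 1: 2, 5: 1}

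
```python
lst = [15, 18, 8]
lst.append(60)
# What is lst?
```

[15, 18, 8, 60]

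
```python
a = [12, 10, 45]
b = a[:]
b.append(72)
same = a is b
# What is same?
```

After line 1: a = [12, 10, 45]
After line 2 (b = a[:] is a shallow copy, new object): a = [12, 10, 45], b = [12, 10, 45]
After line 3 (append only mutates b): a = [12, 10, 45], b = [12, 10, 45, 72]
After line 4 (same = a is b; different objects -> False): same = False

False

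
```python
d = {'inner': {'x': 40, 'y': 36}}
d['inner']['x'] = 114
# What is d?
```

After line 1: d = {'inner': {'x': 40, 'y': 36}}
After line 2 (inner x overwritten): d = {'inner': {'x': 114, 'y': 36}}

{'inner': {'x': 114, 'y': 36}}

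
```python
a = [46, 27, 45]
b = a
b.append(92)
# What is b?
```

After line 1: a = [46, 27, 45]
After line 2 (b = a is an alias, same object): a = [46, 27, 45], b = [46, 27, 45]
After line 3 (b.append mutates the shared list): a = [46, 27, 45, 92], b = [46, 27, 45, 92]

[46, 27, 45, 92]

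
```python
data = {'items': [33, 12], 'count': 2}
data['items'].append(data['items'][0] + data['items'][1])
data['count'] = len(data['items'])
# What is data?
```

After line 1: data = {'items': [33, 12], 'count': 2}
After line 2 (append 33 + 12 = 45): data = {'items': [33, 12, 45], 'count': 2}
After line 3 (count = len(items) = 3): data = {'items': [33, 12, 45], 'count': 3}

{'items': [33, 12, 45], 'count': 3}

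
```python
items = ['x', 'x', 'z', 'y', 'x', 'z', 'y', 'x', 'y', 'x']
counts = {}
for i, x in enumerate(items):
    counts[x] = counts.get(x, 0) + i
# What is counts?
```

Initial: counts = {}, items = ['x', 'x', 'z', 'y', 'x', 'z', 'y', 'x', 'y', 'x']
i=0, x='x': counts = {'x': 0}
i=1, x='x': counts = {'x': 1}
i=2, x='z': counts = {'x': 1, 'z': 2}
i=3, x='y': counts = {'x': 1, 'z': 2, 'y': 3}
i=4, x='x': counts = {'x': 5, 'z': 2, 'y': 3}
i=5, x='z': counts = {'x': 5, 'z': 7, 'y': 3}
i=6, x='y': counts = {'x': 5, 'z': 7, 'y': 9}
i=7, x='x': counts = {'x': 12, 'z': 7, 'y': 9}
i=8, x='y': counts = {'x': 12, 'z': 7, 'y': 17}
i=9, x='x': counts = {'x': 21, 'z': 7, 'y': 17}

{'x': 21, 'z': 7, 'y': 17}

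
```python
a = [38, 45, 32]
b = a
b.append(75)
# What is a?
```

After line 1: a = [38, 45, 32]
After line 2 (b = a is an alias, same object): a = [38, 45, 32], b = [38, 45, 32]
After line 3 (b.append mutates the shared list): a = [38, 45, 32, 75], b = [38, 45, 32, 75]

[38, 45, 32, 75]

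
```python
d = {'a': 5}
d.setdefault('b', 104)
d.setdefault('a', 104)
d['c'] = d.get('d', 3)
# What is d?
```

After line 1: d = {'a': 5}
After line 2 (setdefault adds 'b'=104): d = {'a': 5, 'b': 104}
After line 3 (setdefault 'a' no-op, already exists): d = {'a': 5, 'b': 104}
After line 4 (get('d', 3) returns default since 'd' not in d): d = {'a': 5, 'b': 104, 'c': 3}

{'a': 5, 'b': 104, 'c': 3}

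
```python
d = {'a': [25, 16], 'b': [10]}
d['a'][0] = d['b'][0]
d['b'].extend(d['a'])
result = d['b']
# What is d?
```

After line 1: d = {'a': [25, 16], 'b': [10]}
After line 2 (a[0] = b[0] = 10): d = {'a': [10, 16], 'b': [10]}
After line 3 (b.extend(a) appends [10, 16]): d = {'a': [10, 16], 'b': [10, 10, 16]}
After line 4: result = d['b'] = [10, 10, 16]

{'a': [10, 16], 'b': [10, 10, 16]}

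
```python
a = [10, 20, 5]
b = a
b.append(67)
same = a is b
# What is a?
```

After line 1: a = [10, 20, 5]
After line 2 (b = a is an alias, same object): a = [10, 20, 5], b = [10, 20, 5]
After line 3 (b.append mutates the shared list): a = [10, 20, 5, 67], b = [10, 20, 5, 67]
After line 4 (same = a is b; same object -> True): same = True

[10, 20, 5, 67]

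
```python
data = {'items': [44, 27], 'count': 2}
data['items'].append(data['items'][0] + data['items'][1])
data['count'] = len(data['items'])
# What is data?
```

After line 1: data = {'items': [44, 27], 'count': 2}
After line 2 (append 44 + 27 = 71): data = {'items': [44, 27, 71], 'count': 2}
After line 3 (count = len(items) = 3): data = {'items': [44, 27, 71], 'count': 3}

{'items': [44, 27, 71], 'count': 3}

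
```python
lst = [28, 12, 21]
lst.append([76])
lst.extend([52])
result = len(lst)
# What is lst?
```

After line 1: lst = [28, 12, 21]
After line 2 (append adds [76] as single element): lst = [28, 12, 21, [76]]
After line 3 (extend unpacks [52], adds 52): lst = [28, 12, 21, [76], 52]
After line 4: result = len(lst) = 5

[28, 12, 21, [76], 52]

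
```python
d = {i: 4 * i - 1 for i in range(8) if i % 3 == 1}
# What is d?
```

{1: 3, 4: 15, 7: 27}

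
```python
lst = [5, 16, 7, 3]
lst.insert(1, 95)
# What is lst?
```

[5, 95, 16, 7, 3]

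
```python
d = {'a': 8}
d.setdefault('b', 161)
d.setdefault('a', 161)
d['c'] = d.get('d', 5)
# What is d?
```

After line 1: d = {'a': 8}
After line 2 (setdefault adds 'b'=161): d = {'a': 8, 'b': 161}
After line 3 (setdefault 'a' no-op, already exists): d = {'a': 8, 'b': 161}
After line 4 (get('d', 5) returns default since 'd' not in d): d = {'a': 8, 'b': 161, 'c': 5}

{'a': 8, 'b': 161, 'c': 5}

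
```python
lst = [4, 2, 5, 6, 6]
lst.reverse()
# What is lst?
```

[6, 6, 5, 2, 4]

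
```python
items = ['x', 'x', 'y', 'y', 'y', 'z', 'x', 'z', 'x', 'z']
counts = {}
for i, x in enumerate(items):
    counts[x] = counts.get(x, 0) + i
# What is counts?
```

Initial: counts = {}, items = ['x', 'x', 'y', 'y', 'y', 'z', 'x', 'z', 'x', 'z']
i=0, x='x': counts = {'x': 0}
i=1, x='x': counts = {'x': 1}
i=2, x='y': counts = {'x': 1, 'y': 2}
i=3, x='y': counts = {'x': 1, 'y': 5}
i=4, x='y': counts = {'x': 1, 'y': 9}
i=5, x='z': counts = {'x': 1, 'y': 9, 'z': 5}
i=6, x='x': counts = {'x': 7, 'y': 9, 'z': 5}
i=7, x='z': counts = {'x': 7, 'y': 9, 'z': 12}
i=8, x='x': counts = {'x': 15, 'y': 9, 'z': 12}
i=9, x='z': counts = {'x': 15, 'y': 9, 'z': 21}

{'x': 15, 'y': 9, 'z': 21}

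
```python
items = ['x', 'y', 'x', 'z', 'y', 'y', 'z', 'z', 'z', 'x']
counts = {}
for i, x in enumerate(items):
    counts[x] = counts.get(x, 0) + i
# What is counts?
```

Initial: counts = {}, items = ['x', 'y', 'x', 'z', 'y', 'y', 'z', 'z', 'z', 'x']
i=0, x='x': counts = {'x': 0}
i=1, x='y': counts = {'x': 0, 'y': 1}
i=2, x='x': counts = {'x': 2, 'y': 1}
i=3, x='z': counts = {'x': 2, 'y': 1, 'z': 3}
i=4, x='y': counts = {'x': 2, 'y': 5, 'z': 3}
i=5, x='y': counts = {'x': 2, 'y': 10, 'z': 3}
i=6, x='z': counts = {'x': 2, 'y': 10, 'z': 9}
i=7, x='z': counts = {'x': 2, 'y': 10, 'z': 16}
i=8, x='z': counts = {'x': 2, 'y': 10, 'z': 24}
i=9, x='x': counts = {'x': 11, 'y': 10, 'z': 24}

{'x': 11, 'y': 10, 'z': 24}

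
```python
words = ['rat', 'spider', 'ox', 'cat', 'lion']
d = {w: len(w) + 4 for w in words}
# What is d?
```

{'rat': 7, 'spider': 10, 'ox': 6, 'cat': 7, 'lion': 8}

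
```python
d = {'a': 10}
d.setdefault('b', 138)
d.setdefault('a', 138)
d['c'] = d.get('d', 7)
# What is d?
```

After line 1: d = {'a': 10}
After line 2 (setdefault adds 'b'=138): d = {'a': 10, 'b': 138}
After line 3 (setdefault 'a' no-op, already exists): d = {'a': 10, 'b': 138}
After line 4 (get('d', 7) returns default since 'd' not in d): d = {'a': 10, 'b': 138, 'c': 7}

{'a': 10, 'b': 138, 'c': 7}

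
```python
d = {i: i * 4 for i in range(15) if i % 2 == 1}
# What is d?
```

{1: 4, 3: 12, 5: 20, 7: 28, 9: 36, 11: 44, 13: 52}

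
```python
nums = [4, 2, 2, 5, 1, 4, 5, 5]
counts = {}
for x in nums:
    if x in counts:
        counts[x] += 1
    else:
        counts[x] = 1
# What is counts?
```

Initial: counts = {}, nums = [4, 2, 2, 5, 1, 4, 5, 5]
See 4: counts = {4: 1}
See 2: counts = {4: 1, 2: 1}
See 2: counts = {4: 1, 2: 2}
See 5: counts = {4: 1, 2: 2, 5: 1}
See 1: counts = {4: 1, 2: 2, 5: 1, 1: 1}
See 4: counts = {4: 2, 2: 2, 5: 1, 1: 1}
See 5: counts = {4: 2, 2: 2, 5: 2, 1: 1}
See 5: counts = {4: 2, 2: 2, 5: 3, 1: 1}

{4: 2, 2: 2, 5: 3, 1: 1}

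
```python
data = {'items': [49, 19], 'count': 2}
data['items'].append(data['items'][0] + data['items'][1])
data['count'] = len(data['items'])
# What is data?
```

After line 1: data = {'items': [49, 19], 'count': 2}
After line 2 (append 49 + 19 = 68): data = {'items': [49, 19, 68], 'count': 2}
After line 3 (count = len(items) = 3): data = {'items': [49, 19, 68], 'count': 3}

{'items': [49, 19, 68], 'count': 3}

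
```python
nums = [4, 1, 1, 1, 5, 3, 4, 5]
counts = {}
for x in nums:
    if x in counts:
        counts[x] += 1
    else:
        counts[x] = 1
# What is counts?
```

Initial: counts = {}, nums = [4, 1, 1, 1, 5, 3, 4, 5]
See 4: counts = {4: 1}
See 1: counts = {4: 1, 1: 1}
See 1: counts = {4: 1, 1: 2}
See 1: counts = {4: 1, 1: 3}
See 5: counts = {4: 1, 1: 3, 5: 1}
See 3: counts = {4: 1, 1: 3, 5: 1, 3: 1}
See 4: counts = {4: 2, 1: 3, 5: 1, 3: 1}
See 5: counts = {4: 2, 1: 3, 5: 2, 3: 1}

{4: 2, 1: 3, 5: 2, 3: 1}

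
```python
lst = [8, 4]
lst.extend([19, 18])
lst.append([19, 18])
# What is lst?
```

After line 1: lst = [8, 4]
After line 2 (extend unpacks [19, 18]): lst = [8, 4, 19, 18]
After line 3 (append adds [19, 18] as single element): lst = [8, 4, 19, 18, [19, 18]]

[8, 4, 19, 18, [19, 18]]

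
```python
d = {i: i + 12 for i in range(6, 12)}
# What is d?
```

{6: 18, 7: 19, 8: 20, 9: 21, 10: 22, 11: 23}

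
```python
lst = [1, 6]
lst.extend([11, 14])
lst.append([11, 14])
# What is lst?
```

After line 1: lst = [1, 6]
After line 2 (extend unpacks [11, 14]): lst = [1, 6, 11, 14]
After line 3 (append adds [11, 14] as single element): lst = [1, 6, 11, 14, [11, 14]]

[1, 6, 11, 14, [11, 14]]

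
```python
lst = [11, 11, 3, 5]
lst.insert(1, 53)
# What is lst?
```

[11, 53, 11, 3, 5]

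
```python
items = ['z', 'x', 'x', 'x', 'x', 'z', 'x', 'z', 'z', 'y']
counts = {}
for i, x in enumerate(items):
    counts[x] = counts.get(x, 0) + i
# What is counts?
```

Initial: counts = {}, items = ['z', 'x', 'x', 'x', 'x', 'z', 'x', 'z', 'z', 'y']
i=0, x='z': counts = {'z': 0}
i=1, x='x': counts = {'z': 0, 'x': 1}
i=2, x='x': counts = {'z': 0, 'x': 3}
i=3, x='x': counts = {'z': 0, 'x': 6}
i=4, x='x': counts = {'z': 0, 'x': 10}
i=5, x='z': counts = {'z': 5, 'x': 10}
i=6, x='x': counts = {'z': 5, 'x': 16}
i=7, x='z': counts = {'z': 12, 'x': 16}
i=8, x='z': counts = {'z': 20, 'x': 16}
i=9, x='y': counts = {'z': 20, 'x': 16, 'y': 9}

{'z': 20, 'x': 16, 'y': 9}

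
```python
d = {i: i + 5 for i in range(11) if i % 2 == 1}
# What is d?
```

{1: 6, 3: 8, 5: 10, 7: 12, 9: 14}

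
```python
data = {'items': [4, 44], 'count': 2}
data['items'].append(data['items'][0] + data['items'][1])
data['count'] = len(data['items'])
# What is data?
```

After line 1: data = {'items': [4, 44], 'count': 2}
After line 2 (append 4 + 44 = 48): data = {'items': [4, 44, 48], 'count': 2}
After line 3 (count = len(items) = 3): data = {'items': [4, 44, 48], 'count': 3}

{'items': [4, 44, 48], 'count': 3}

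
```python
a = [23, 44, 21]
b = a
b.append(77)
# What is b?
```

After line 1: a = [23, 44, 21]
After line 2 (b = a is an alias, same object): a = [23, 44, 21], b = [23, 44, 21]
After line 3 (b.append mutates the shared list): a = [23, 44, 21, 77], b = [23, 44, 21, 77]

[23, 44, 21, 77]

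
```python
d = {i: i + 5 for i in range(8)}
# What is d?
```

{0: 5, 1: 6, 2: 7, 3: 8, 4: 9, 5: 10, 6: 11, 7: 12}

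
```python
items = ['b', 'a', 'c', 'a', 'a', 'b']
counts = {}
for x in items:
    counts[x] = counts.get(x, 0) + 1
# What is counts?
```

Initial: counts = {}, items = ['b', 'a', 'c', 'a', 'a', 'b']
See 'b': counts = {'b': 1}
See 'a': counts = {'b': 1, 'a': 1}
See 'c': counts = {'b': 1, 'a': 1, 'c': 1}
See 'a': counts = {'b': 1, 'a': 2, 'c': 1}
See 'a': counts = {'b': 1, 'a': 3, 'c': 1}
See 'b': counts = {'b': 2, 'a': 3, 'c': 1}

{'b': 2, 'a': 3, 'c': 1}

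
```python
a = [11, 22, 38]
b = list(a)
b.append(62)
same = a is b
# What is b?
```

After line 1: a = [11, 22, 38]
After line 2 (b = list(a) is a shallow copy, new object): a = [11, 22, 38], b = [11, 22, 38]
After line 3 (append only mutates b): a = [11, 22, 38], b = [11, 22, 38, 62]
After line 4 (same = a is b; different objects -> False): same = False

[11, 22, 38, 62]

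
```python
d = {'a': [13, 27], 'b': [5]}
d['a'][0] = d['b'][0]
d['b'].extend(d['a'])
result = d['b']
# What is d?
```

After line 1: d = {'a': [13, 27], 'b': [5]}
After line 2 (a[0] = b[0] = 5): d = {'a': [5, 27], 'b': [5]}
After line 3 (b.extend(a) appends [5, 27]): d = {'a': [5, 27], 'b': [5, 5, 27]}
After line 4: result = d['b'] = [5, 5, 27]

{'a': [5, 27], 'b': [5, 5, 27]}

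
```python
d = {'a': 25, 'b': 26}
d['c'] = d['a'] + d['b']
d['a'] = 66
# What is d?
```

After line 1: d = {'a': 25, 'b': 26}
After line 2 (d['c'] = 25 + 26): d = {'a': 25, 'b': 26, 'c': 51}
After line 3: d = {'a': 66, 'b': 26, 'c': 51}

{'a': 66, 'b': 26, 'c': 51}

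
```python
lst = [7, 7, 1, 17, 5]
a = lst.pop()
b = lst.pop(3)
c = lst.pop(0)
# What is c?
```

After line 1: lst = [7, 7, 1, 17, 5]
After line 2 (pop() -> a = 5): lst = [7, 7, 1, 17]
After line 3 (pop(3) -> b = 17): lst = [7, 7, 1]
After line 4 (pop(0) -> c = 7): lst = [7, 1]

7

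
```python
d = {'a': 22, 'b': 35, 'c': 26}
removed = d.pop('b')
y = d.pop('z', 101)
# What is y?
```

After line 1: d = {'a': 22, 'b': 35, 'c': 26}
After line 2 (pop 'b' returns 35): d = {'a': 22, 'c': 26}, removed = 35
After line 3 (pop 'z' missing, returns default 101): d = {'a': 22, 'c': 26}, y = 101

101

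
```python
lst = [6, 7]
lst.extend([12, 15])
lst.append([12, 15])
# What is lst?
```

After line 1: lst = [6, 7]
After line 2 (extend unpacks [12, 15]): lst = [6, 7, 12, 15]
After line 3 (append adds [12, 15] as single element): lst = [6, 7, 12, 15, [12, 15]]

[6, 7, 12, 15, [12, 15]]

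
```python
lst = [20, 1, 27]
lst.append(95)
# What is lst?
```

[20, 1, 27, 95]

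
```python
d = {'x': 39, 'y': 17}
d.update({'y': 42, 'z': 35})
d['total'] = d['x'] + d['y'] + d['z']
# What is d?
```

After line 1: d = {'x': 39, 'y': 17}
After line 2 (y overwritten, z added): d = {'x': 39, 'y': 42, 'z': 35}
After line 3 (total = 39 + 42 + 35 = 116): d = {'x': 39, 'y': 42, 'z': 35, 'total': 116}

{'x': 39, 'y': 42, 'z': 35, 'total': 116}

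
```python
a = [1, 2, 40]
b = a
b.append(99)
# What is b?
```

After line 1: a = [1, 2, 40]
After line 2 (b = a is an alias, same object): a = [1, 2, 40], b = [1, 2, 40]
After line 3 (b.append mutates the shared list): a = [1, 2, 40, 99], b = [1, 2, 40, 99]

[1, 2, 40, 99]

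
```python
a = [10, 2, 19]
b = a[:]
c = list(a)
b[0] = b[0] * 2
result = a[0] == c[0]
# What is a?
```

After line 1: a = [10, 2, 19]
After line 2 (b = a[:], copy): a = [10, 2, 19], b = [10, 2, 19]
After line 3 (c = list(a) is a copy, new object): c = [10, 2, 19]
After line 4 (b[0] = 10 * 2 = 20; only b mutates (copy)): a = [10, 2, 19], b = [20, 2, 19], c = [10, 2, 19]
After line 5 (a[0] = 10, c[0] = 10; result = True)

[10, 2, 19]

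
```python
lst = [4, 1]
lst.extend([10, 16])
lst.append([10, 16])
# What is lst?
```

After line 1: lst = [4, 1]
After line 2 (extend unpacks [10, 16]): lst = [4, 1, 10, 16]
After line 3 (append adds [10, 16] as single element): lst = [4, 1, 10, 16, [10, 16]]

[4, 1, 10, 16, [10, 16]]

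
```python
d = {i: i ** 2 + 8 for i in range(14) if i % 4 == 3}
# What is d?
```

{3: 17, 7: 57, 11: 129}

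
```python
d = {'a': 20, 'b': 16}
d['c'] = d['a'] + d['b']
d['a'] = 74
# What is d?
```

After line 1: d = {'a': 20, 'b': 16}
After line 2 (d['c'] = 20 + 16): d = {'a': 20, 'b': 16, 'c': 36}
After line 3: d = {'a': 74, 'b': 16, 'c': 36}

{'a': 74, 'b': 16, 'c': 36}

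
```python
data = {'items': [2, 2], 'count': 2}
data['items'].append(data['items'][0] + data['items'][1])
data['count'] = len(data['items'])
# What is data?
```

After line 1: data = {'items': [2, 2], 'count': 2}
After line 2 (append 2 + 2 = 4): data = {'items': [2, 2, 4], 'count': 2}
After line 3 (count = len(items) = 3): data = {'items': [2, 2, 4], 'count': 3}

{'items': [2, 2, 4], 'count': 3}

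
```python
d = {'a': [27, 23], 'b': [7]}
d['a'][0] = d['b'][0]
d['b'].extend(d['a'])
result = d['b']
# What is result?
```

After line 1: d = {'a': [27, 23], 'b': [7]}
After line 2 (a[0] = b[0] = 7): d = {'a': [7, 23], 'b': [7]}
After line 3 (b.extend(a) appends [7, 23]): d = {'a': [7, 23], 'b': [7, 7, 23]}
After line 4: result = d['b'] = [7, 7, 23]

[7, 7, 23]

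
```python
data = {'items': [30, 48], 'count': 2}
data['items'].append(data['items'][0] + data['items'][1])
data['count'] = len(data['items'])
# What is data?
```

After line 1: data = {'items': [30, 48], 'count': 2}
After line 2 (append 30 + 48 = 78): data = {'items': [30, 48, 78], 'count': 2}
After line 3 (count = len(items) = 3): data = {'items': [30, 48, 78], 'count': 3}

{'items': [30, 48, 78], 'count': 3}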